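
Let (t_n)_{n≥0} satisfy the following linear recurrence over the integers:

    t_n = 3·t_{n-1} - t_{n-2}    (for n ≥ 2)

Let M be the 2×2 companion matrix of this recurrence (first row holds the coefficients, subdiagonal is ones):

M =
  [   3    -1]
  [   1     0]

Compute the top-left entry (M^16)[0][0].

5702887

(M^16)[0][0] is the top entry after applying M 16 times to the unit state (1, 0). Equivalently it is h_{17} for the auxiliary sequence (h_n) obeying the same recurrence with h_1 = 1 and h_i = 0 for 0 ≤ i < 1:
h_2 = 3·1 + -1·0 = 3
h_3 = 3·3 + -1·1 = 8
h_4 = 3·8 + -1·3 = 21
h_5 = 3·21 + -1·8 = 55
h_6 = 3·55 + -1·21 = 144
h_7 = 3·144 + -1·55 = 377
h_8 = 3·377 + -1·144 = 987
h_9 = 3·987 + -1·377 = 2584
h_10 = 3·2584 + -1·987 = 6765
h_11 = 3·6765 + -1·2584 = 17711
h_12 = 3·17711 + -1·6765 = 46368
h_13 = 3·46368 + -1·17711 = 121393
h_14 = 3·121393 + -1·46368 = 317811
h_15 = 3·317811 + -1·121393 = 832040
h_16 = 3·832040 + -1·317811 = 2178309
h_17 = 3·2178309 + -1·832040 = 5702887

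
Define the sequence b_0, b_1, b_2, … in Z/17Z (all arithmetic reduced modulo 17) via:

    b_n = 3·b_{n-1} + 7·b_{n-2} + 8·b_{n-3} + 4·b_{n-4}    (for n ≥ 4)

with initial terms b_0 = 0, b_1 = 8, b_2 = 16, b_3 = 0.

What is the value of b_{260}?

11

b_4 = 3·0 + 7·16 + 8·8 + 4·0 = 6
b_5 = 3·6 + 7·0 + 8·16 + 4·8 = 8
b_6 = 3·8 + 7·6 + 8·0 + 4·16 = 11
b_7 = 3·11 + 7·8 + 8·6 + 4·0 = 1
b_8 = 3·1 + 7·11 + 8·8 + 4·6 = 15
b_9 = 3·15 + 7·1 + 8·11 + 4·8 = 2
b_10 = 3·2 + 7·15 + 8·1 + 4·11 = 10
b_11 = 3·10 + 7·2 + 8·15 + 4·1 = 15
b_12 = 3·15 + 7·10 + 8·2 + 4·15 = 4
b_13 = 3·4 + 7·15 + 8·10 + 4·2 = 1
b_14 = 3·1 + 7·4 + 8·15 + 4·10 = 4
b_15 = 3·4 + 7·1 + 8·4 + 4·15 = 9
b_16 = 3·9 + 7·4 + 8·1 + 4·4 = 11
b_17 = 3·11 + 7·9 + 8·4 + 4·1 = 13
b_18 = 3·13 + 7·11 + 8·9 + 4·4 = 0
b_19 = 3·0 + 7·13 + 8·11 + 4·9 = 11
b_20 = 3·11 + 7·0 + 8·13 + 4·11 = 11
b_21 = 3·11 + 7·11 + 8·0 + 4·13 = 9
b_22 = 3·9 + 7·11 + 8·11 + 4·0 = 5
b_23 = 3·5 + 7·9 + 8·11 + 4·11 = 6
b_24 = 3·6 + 7·5 + 8·9 + 4·11 = 16
b_25 = 3·16 + 7·6 + 8·5 + 4·9 = 13
b_26 = 3·13 + 7·16 + 8·6 + 4·5 = 15
b_27 = 3·15 + 7·13 + 8·16 + 4·6 = 16
b_28 = 3·16 + 7·15 + 8·13 + 4·16 = 15
b_29 = 3·15 + 7·16 + 8·15 + 4·13 = 6
b_30 = 3·6 + 7·15 + 8·16 + 4·15 = 5
b_31 = 3·5 + 7·6 + 8·15 + 4·16 = 3
b_32 = 3·3 + 7·5 + 8·6 + 4·15 = 16
b_33 = 3·16 + 7·3 + 8·5 + 4·6 = 14
b_34 = 3·14 + 7·16 + 8·3 + 4·5 = 11
b_35 = 3·11 + 7·14 + 8·16 + 4·3 = 16
b_36 = 3·16 + 7·11 + 8·14 + 4·16 = 12
b_37 = 3·12 + 7·16 + 8·11 + 4·14 = 3
b_38 = 3·3 + 7·12 + 8·16 + 4·11 = 10
b_39 = 3·10 + 7·3 + 8·12 + 4·16 = 7
b_40 = 3·7 + 7·10 + 8·3 + 4·12 = 10
b_41 = 3·10 + 7·7 + 8·10 + 4·3 = 1
b_42 = 3·1 + 7·10 + 8·7 + 4·10 = 16
b_43 = 3·16 + 7·1 + 8·10 + 4·7 = 10
b_44 = 3·10 + 7·16 + 8·1 + 4·10 = 3
b_45 = 3·3 + 7·10 + 8·16 + 4·1 = 7
b_46 = 3·7 + 7·3 + 8·10 + 4·16 = 16
b_47 = 3·16 + 7·7 + 8·3 + 4·10 = 8
b_48 = 3·8 + 7·16 + 8·7 + 4·3 = 0
b_49 = 3·0 + 7·8 + 8·16 + 4·7 = 8
b_50 = 3·8 + 7·0 + 8·8 + 4·16 = 16
b_51 = 3·16 + 7·8 + 8·0 + 4·8 = 0
(b_48, b_49, b_50, b_51) = (0, 8, 16, 0) = (b_0, b_1, b_2, b_3), so the sequence has period 48.
260 ≡ 20 (mod 48), hence b_260 = b_20 = 11.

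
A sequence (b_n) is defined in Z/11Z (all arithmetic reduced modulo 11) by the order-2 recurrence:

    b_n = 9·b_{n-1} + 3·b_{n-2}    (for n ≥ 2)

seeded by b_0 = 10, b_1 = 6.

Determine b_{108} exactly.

b_2 = 9·6 + 3·10 = 7
b_3 = 9·7 + 3·6 = 4
b_4 = 9·4 + 3·7 = 2
b_5 = 9·2 + 3·4 = 8
b_6 = 9·8 + 3·2 = 1
b_7 = 9·1 + 3·8 = 0
b_8 = 9·0 + 3·1 = 3
b_9 = 9·3 + 3·0 = 5
b_10 = 9·5 + 3·3 = 10
b_11 = 9·10 + 3·5 = 6
(b_10, b_11) = (10, 6) = (b_0, b_1), so the sequence has period 10.
108 ≡ 8 (mod 10), hence b_108 = b_8 = 3.

3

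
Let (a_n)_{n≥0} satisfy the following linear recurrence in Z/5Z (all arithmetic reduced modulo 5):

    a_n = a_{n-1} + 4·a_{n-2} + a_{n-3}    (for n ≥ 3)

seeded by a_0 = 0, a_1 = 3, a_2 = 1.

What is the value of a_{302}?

1

a_3 = 1·1 + 4·3 + 1·0 = 3
a_4 = 1·3 + 4·1 + 1·3 = 0
a_5 = 1·0 + 4·3 + 1·1 = 3
a_6 = 1·3 + 4·0 + 1·3 = 1
(a_4, a_5, a_6) = (0, 3, 1) = (a_0, a_1, a_2), so the sequence has period 4.
302 ≡ 2 (mod 4), hence a_302 = a_2 = 1.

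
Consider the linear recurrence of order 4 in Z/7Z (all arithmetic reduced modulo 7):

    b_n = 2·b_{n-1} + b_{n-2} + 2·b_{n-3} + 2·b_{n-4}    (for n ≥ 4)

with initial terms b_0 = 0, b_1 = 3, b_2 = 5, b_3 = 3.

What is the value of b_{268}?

1

b_4 = 2·3 + 1·5 + 2·3 + 2·0 = 3
b_5 = 2·3 + 1·3 + 2·5 + 2·3 = 4
b_6 = 2·4 + 1·3 + 2·3 + 2·5 = 6
b_7 = 2·6 + 1·4 + 2·3 + 2·3 = 0
b_8 = 2·0 + 1·6 + 2·4 + 2·3 = 6
b_9 = 2·6 + 1·0 + 2·6 + 2·4 = 4
b_10 = 2·4 + 1·6 + 2·0 + 2·6 = 5
b_11 = 2·5 + 1·4 + 2·6 + 2·0 = 5
b_12 = 2·5 + 1·5 + 2·4 + 2·6 = 0
b_13 = 2·0 + 1·5 + 2·5 + 2·4 = 2
b_14 = 2·2 + 1·0 + 2·5 + 2·5 = 3
b_15 = 2·3 + 1·2 + 2·0 + 2·5 = 4
b_16 = 2·4 + 1·3 + 2·2 + 2·0 = 1
b_17 = 2·1 + 1·4 + 2·3 + 2·2 = 2
b_18 = 2·2 + 1·1 + 2·4 + 2·3 = 5
b_19 = 2·5 + 1·2 + 2·1 + 2·4 = 1
b_20 = 2·1 + 1·5 + 2·2 + 2·1 = 6
b_21 = 2·6 + 1·1 + 2·5 + 2·2 = 6
b_22 = 2·6 + 1·6 + 2·1 + 2·5 = 2
b_23 = 2·2 + 1·6 + 2·6 + 2·1 = 3
b_24 = 2·3 + 1·2 + 2·6 + 2·6 = 4
b_25 = 2·4 + 1·3 + 2·2 + 2·6 = 6
b_26 = 2·6 + 1·4 + 2·3 + 2·2 = 5
b_27 = 2·5 + 1·6 + 2·4 + 2·3 = 2
b_28 = 2·2 + 1·5 + 2·6 + 2·4 = 1
b_29 = 2·1 + 1·2 + 2·5 + 2·6 = 5
b_30 = 2·5 + 1·1 + 2·2 + 2·5 = 4
b_31 = 2·4 + 1·5 + 2·1 + 2·2 = 5
b_32 = 2·5 + 1·4 + 2·5 + 2·1 = 5
b_33 = 2·5 + 1·5 + 2·4 + 2·5 = 5
b_34 = 2·5 + 1·5 + 2·5 + 2·4 = 5
b_35 = 2·5 + 1·5 + 2·5 + 2·5 = 0
b_36 = 2·0 + 1·5 + 2·5 + 2·5 = 4
b_37 = 2·4 + 1·0 + 2·5 + 2·5 = 0
b_38 = 2·0 + 1·4 + 2·0 + 2·5 = 0
b_39 = 2·0 + 1·0 + 2·4 + 2·0 = 1
b_40 = 2·1 + 1·0 + 2·0 + 2·4 = 3
b_41 = 2·3 + 1·1 + 2·0 + 2·0 = 0
b_42 = 2·0 + 1·3 + 2·1 + 2·0 = 5
b_43 = 2·5 + 1·0 + 2·3 + 2·1 = 4
b_44 = 2·4 + 1·5 + 2·0 + 2·3 = 5
b_45 = 2·5 + 1·4 + 2·5 + 2·0 = 3
b_46 = 2·3 + 1·5 + 2·4 + 2·5 = 1
b_47 = 2·1 + 1·3 + 2·5 + 2·4 = 2
b_48 = 2·2 + 1·1 + 2·3 + 2·5 = 0
b_49 = 2·0 + 1·2 + 2·1 + 2·3 = 3
b_50 = 2·3 + 1·0 + 2·2 + 2·1 = 5
b_51 = 2·5 + 1·3 + 2·0 + 2·2 = 3
(b_48, b_49, b_50, b_51) = (0, 3, 5, 3) = (b_0, b_1, b_2, b_3), so the sequence has period 48.
268 ≡ 28 (mod 48), hence b_268 = b_28 = 1.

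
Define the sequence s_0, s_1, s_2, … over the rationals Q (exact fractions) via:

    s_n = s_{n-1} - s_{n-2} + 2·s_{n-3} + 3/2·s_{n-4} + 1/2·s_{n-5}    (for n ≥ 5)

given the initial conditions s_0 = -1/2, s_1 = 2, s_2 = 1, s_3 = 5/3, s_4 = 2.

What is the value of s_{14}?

s_5 = 1·2 + -1·5/3 + 2·1 + 3/2·2 + 1/2·-1/2 = 61/12
s_6 = 1·61/12 + -1·2 + 2·5/3 + 3/2·1 + 1/2·2 = 107/12
s_7 = 1·107/12 + -1·61/12 + 2·2 + 3/2·5/3 + 1/2·1 = 65/6
s_8 = 1·65/6 + -1·107/12 + 2·61/12 + 3/2·2 + 1/2·5/3 = 191/12
s_9 = 1·191/12 + -1·65/6 + 2·107/12 + 3/2·61/12 + 1/2·2 = 757/24
s_10 = 1·757/24 + -1·191/12 + 2·65/6 + 3/2·107/12 + 1/2·61/12 = 1277/24
s_11 = 1·1277/24 + -1·757/24 + 2·191/12 + 3/2·65/6 + 1/2·107/12 = 1781/24
s_12 = 1·1781/24 + -1·1277/24 + 2·757/24 + 3/2·191/12 + 1/2·65/6 = 907/8
s_13 = 1·907/8 + -1·1781/24 + 2·1277/24 + 3/2·757/24 + 1/2·191/12 = 9641/48
s_14 = 1·9641/48 + -1·907/8 + 2·1781/24 + 3/2·1277/24 + 1/2·757/24 = 15911/48

15911/48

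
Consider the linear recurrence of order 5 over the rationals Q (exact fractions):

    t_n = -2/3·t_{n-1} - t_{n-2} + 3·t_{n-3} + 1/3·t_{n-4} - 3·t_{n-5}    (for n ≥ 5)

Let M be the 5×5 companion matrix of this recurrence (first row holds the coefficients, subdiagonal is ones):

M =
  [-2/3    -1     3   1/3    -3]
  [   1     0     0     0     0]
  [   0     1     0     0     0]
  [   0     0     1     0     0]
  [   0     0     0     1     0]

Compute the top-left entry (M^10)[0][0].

-3580202/59049

(M^10)[0][0] is the top entry after applying M 10 times to the unit state (1, 0, 0, 0, 0). Equivalently it is h_{14} for the auxiliary sequence (h_n) obeying the same recurrence with h_4 = 1 and h_i = 0 for 0 ≤ i < 4:
h_5 = -2/3·1 + -1·0 + 3·0 + 1/3·0 + -3·0 = -2/3
h_6 = -2/3·-2/3 + -1·1 + 3·0 + 1/3·0 + -3·0 = -5/9
h_7 = -2/3·-5/9 + -1·-2/3 + 3·1 + 1/3·0 + -3·0 = 109/27
h_8 = -2/3·109/27 + -1·-5/9 + 3·-2/3 + 1/3·1 + -3·0 = -308/81
h_9 = -2/3·-308/81 + -1·109/27 + 3·-5/9 + 1/3·-2/3 + -3·1 = -1553/243
h_10 = -2/3·-1553/243 + -1·-308/81 + 3·109/27 + 1/3·-5/9 + -3·-2/3 = 16030/729
h_11 = -2/3·16030/729 + -1·-1553/243 + 3·-308/81 + 1/3·109/27 + -3·-5/9 = -36443/2187
h_12 = -2/3·-36443/2187 + -1·16030/729 + 3·-1553/243 + 1/3·-308/81 + -3·109/27 = -284954/6561
h_13 = -2/3·-284954/6561 + -1·-36443/2187 + 3·16030/729 + 1/3·-1553/243 + -3·-308/81 = 2378926/19683
h_14 = -2/3·2378926/19683 + -1·-284954/6561 + 3·-36443/2187 + 1/3·16030/729 + -3·-1553/243 = -3580202/59049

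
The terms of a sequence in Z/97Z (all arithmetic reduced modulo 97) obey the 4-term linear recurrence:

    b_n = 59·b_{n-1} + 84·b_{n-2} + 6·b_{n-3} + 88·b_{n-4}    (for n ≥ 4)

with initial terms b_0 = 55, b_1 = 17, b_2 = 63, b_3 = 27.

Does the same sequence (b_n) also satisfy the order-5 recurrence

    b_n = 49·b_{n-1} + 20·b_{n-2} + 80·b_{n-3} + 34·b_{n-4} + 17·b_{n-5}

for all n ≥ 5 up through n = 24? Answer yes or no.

no

Terms b_0..b_24: 55, 17, 63, 27, 90, 43, 89, 42, 90, 61, 37, 0, 45, 0, 52, 40, 18, 78, 66, 9, 76, 84, 33, 66, 84
n=5: candidate gives 57, actual b_5 = 43 ✗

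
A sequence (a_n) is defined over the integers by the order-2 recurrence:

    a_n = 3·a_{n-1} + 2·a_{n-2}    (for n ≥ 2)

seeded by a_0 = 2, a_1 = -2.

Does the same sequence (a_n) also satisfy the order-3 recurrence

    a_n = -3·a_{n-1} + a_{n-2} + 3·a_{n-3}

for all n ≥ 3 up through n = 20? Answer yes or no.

no

Terms a_0..a_20: 2, -2, -2, -10, -34, -122, -434, -1546, -5506, -19610, -69842, -248746, -885922, -3155258, -11237618, -40023370, -142545346, -507682778, -1808139026, -6439782634, -22935625954
n=3: candidate gives 10, actual a_3 = -10 ✗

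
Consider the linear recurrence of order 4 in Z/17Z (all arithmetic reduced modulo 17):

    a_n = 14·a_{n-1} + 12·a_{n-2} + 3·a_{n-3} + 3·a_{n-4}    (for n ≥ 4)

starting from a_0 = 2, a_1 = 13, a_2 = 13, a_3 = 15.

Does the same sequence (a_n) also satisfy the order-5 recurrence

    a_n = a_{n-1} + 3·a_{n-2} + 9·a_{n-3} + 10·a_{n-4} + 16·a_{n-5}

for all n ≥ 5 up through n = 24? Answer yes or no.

no

Terms a_0..a_24: 2, 13, 13, 15, 3, 11, 2, 10, 2, 0, 9, 9, 2, 10, 14, 9, 7, 6, 16, 4, 15, 1, 16, 4, 7
n=5: candidate gives 4, actual a_5 = 11 ✗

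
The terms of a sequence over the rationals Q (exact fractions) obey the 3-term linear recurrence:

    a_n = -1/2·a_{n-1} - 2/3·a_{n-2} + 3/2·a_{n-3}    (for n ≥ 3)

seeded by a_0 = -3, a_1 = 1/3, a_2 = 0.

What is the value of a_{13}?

217144427/4478976

a_3 = -1/2·0 + -2/3·1/3 + 3/2·-3 = -85/18
a_4 = -1/2·-85/18 + -2/3·0 + 3/2·1/3 = 103/36
a_5 = -1/2·103/36 + -2/3·-85/18 + 3/2·0 = 371/216
a_6 = -1/2·371/216 + -2/3·103/36 + 3/2·-85/18 = -4255/432
a_7 = -1/2·-4255/432 + -2/3·371/216 + 3/2·103/36 = 20921/2592
a_8 = -1/2·20921/2592 + -2/3·-4255/432 + 3/2·371/216 = 8825/1728
a_9 = -1/2·8825/1728 + -2/3·20921/2592 + 3/2·-4255/432 = -706333/31104
a_10 = -1/2·-706333/31104 + -2/3·8825/1728 + 3/2·20921/2592 = 1247689/62208
a_11 = -1/2·1247689/62208 + -2/3·-706333/31104 + 3/2·8825/1728 = 4766897/373248
a_12 = -1/2·4766897/373248 + -2/3·1247689/62208 + 3/2·-706333/31104 = -40176397/746496
a_13 = -1/2·-40176397/746496 + -2/3·4766897/373248 + 3/2·1247689/62208 = 217144427/4478976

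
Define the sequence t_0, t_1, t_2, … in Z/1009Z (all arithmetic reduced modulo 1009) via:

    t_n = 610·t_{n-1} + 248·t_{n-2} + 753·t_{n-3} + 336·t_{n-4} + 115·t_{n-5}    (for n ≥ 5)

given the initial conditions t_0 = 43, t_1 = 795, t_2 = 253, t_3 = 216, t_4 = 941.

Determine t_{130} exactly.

803

t_5 = 610·941 + 248·216 + 753·253 + 336·795 + 115·43 = 432
t_6 = 610·432 + 248·941 + 753·216 + 336·253 + 115·795 = 517
t_7 = 610·517 + 248·432 + 753·941 + 336·216 + 115·253 = 761
t_8 = 610·761 + 248·517 + 753·432 + 336·941 + 115·216 = 515
t_9 = 610·515 + 248·761 + 753·517 + 336·432 + 115·941 = 331
t_10 = 610·331 + 248·515 + 753·761 + 336·517 + 115·432 = 11
Continuing the recurrence:
  t_11 = 688;  t_12 = 899;  t_13 = 737;  t_14 = 358;  t_15 = 854;  t_16 = 81
  t_17 = 936;  t_18 = 319;  t_19 = 553;  t_20 = 561;  t_21 = 66;  t_22 = 394
  t_23 = 597;  t_24 = 867;  t_25 = 849;  t_26 = 631;  t_27 = 895;  t_28 = 528
  t_29 = 633;  t_30 = 277;  t_31 = 40;  t_32 = 500;  t_33 = 808;  t_34 = 622
  t_35 = 671;  t_36 = 602;  t_37 = 111;  t_38 = 46;  t_39 = 698;  t_40 = 71
  t_41 = 392;  t_42 = 316;  t_43 = 55;  t_44 = 666;  t_45 = 615;  t_46 = 455
  t_47 = 595;  t_48 = 564;  t_49 = 482;  t_50 = 677;  t_51 = 661;  t_52 = 352
  t_53 = 296;  t_54 = 140;  t_55 = 362;  t_56 = 721;  t_57 = 30;  t_58 = 869
  t_59 = 312;  t_60 = 963;  t_61 = 567;  t_62 = 119;  t_63 = 924;  t_64 = 248
  t_65 = 420;  t_66 = 693;  t_67 = 531;  t_68 = 694;  t_69 = 382;  t_70 = 439
  t_71 = 22;  t_72 = 914;  t_73 = 906;  t_74 = 530;  t_75 = 569;  t_76 = 269
  t_77 = 891;  t_78 = 168;  t_79 = 200;  t_80 = 577;  t_81 = 735;  t_82 = 931
  t_83 = 860;  t_84 = 207;  t_85 = 839;  t_86 = 710;  t_87 = 430;  t_88 = 556
  t_89 = 673;  t_90 = 489;  t_91 = 92;  t_92 = 219;  t_93 = 428;  t_94 = 787
  t_95 = 798;  t_96 = 702;  t_97 = 353;  t_98 = 344;  t_99 = 57;  t_100 = 170
  t_101 = 67;  t_102 = 619;  t_103 = 753;  t_104 = 488;  t_105 = 746;  t_106 = 668
  t_107 = 697;  t_108 = 625;  t_109 = 727;  t_110 = 769;  t_111 = 261;  t_112 = 924
  t_113 = 991;  t_114 = 953;  t_115 = 854;  t_116 = 543;  t_117 = 711;  t_118 = 939
  t_119 = 676;  t_120 = 241;  t_121 = 267;  t_122 = 873;  t_123 = 395;  t_124 = 940
  t_125 = 259;  t_126 = 551;  t_127 = 316;  t_128 = 807
t_129 = 610·807 + 248·316 + 753·551 + 336·259 + 115·940 = 135
t_130 = 610·135 + 248·807 + 753·316 + 336·551 + 115·259 = 803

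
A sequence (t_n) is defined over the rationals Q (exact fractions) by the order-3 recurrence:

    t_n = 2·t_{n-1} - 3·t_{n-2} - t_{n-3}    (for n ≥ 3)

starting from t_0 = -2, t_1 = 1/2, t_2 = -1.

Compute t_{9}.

t_3 = 2·-1 + -3·1/2 + -1·-2 = -3/2
t_4 = 2·-3/2 + -3·-1 + -1·1/2 = -1/2
t_5 = 2·-1/2 + -3·-3/2 + -1·-1 = 9/2
t_6 = 2·9/2 + -3·-1/2 + -1·-3/2 = 12
t_7 = 2·12 + -3·9/2 + -1·-1/2 = 11
t_8 = 2·11 + -3·12 + -1·9/2 = -37/2
t_9 = 2·-37/2 + -3·11 + -1·12 = -82

-82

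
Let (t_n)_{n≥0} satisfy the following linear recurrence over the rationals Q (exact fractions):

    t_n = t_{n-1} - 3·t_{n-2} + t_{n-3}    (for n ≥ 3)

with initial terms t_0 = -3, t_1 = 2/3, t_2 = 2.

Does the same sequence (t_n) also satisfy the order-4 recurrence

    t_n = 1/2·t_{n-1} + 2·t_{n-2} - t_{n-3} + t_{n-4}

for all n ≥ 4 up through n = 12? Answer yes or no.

Terms t_0..t_12: -3, 2/3, 2, -3, -25/3, 8/3, 74/3, 25/3, -63, -190/3, 134, 261, -613/3
n=4: candidate gives -7/6, actual t_4 = -25/3 ✗

no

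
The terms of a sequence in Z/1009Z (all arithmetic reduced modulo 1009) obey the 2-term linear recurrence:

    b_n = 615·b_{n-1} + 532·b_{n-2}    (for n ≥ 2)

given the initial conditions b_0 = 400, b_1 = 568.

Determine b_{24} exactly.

607

b_2 = 615·568 + 532·400 = 107
b_3 = 615·107 + 532·568 = 705
b_4 = 615·705 + 532·107 = 125
b_5 = 615·125 + 532·705 = 912
b_6 = 615·912 + 532·125 = 791
b_7 = 615·791 + 532·912 = 991
b_8 = 615·991 + 532·791 = 88
b_9 = 615·88 + 532·991 = 148
b_10 = 615·148 + 532·88 = 612
b_11 = 615·612 + 532·148 = 57
b_12 = 615·57 + 532·612 = 426
b_13 = 615·426 + 532·57 = 713
b_14 = 615·713 + 532·426 = 196
b_15 = 615·196 + 532·713 = 401
b_16 = 615·401 + 532·196 = 764
b_17 = 615·764 + 532·401 = 99
b_18 = 615·99 + 532·764 = 166
b_19 = 615·166 + 532·99 = 381
b_20 = 615·381 + 532·166 = 756
b_21 = 615·756 + 532·381 = 683
b_22 = 615·683 + 532·756 = 911
b_23 = 615·911 + 532·683 = 386
b_24 = 615·386 + 532·911 = 607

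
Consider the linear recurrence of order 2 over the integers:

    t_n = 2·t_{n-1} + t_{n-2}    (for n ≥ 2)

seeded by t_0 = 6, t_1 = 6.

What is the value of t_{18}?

t_2 = 2·6 + 1·6 = 18
t_3 = 2·18 + 1·6 = 42
t_4 = 2·42 + 1·18 = 102
t_5 = 2·102 + 1·42 = 246
t_6 = 2·246 + 1·102 = 594
t_7 = 2·594 + 1·246 = 1434
t_8 = 2·1434 + 1·594 = 3462
t_9 = 2·3462 + 1·1434 = 8358
t_10 = 2·8358 + 1·3462 = 20178
t_11 = 2·20178 + 1·8358 = 48714
t_12 = 2·48714 + 1·20178 = 117606
t_13 = 2·117606 + 1·48714 = 283926
t_14 = 2·283926 + 1·117606 = 685458
t_15 = 2·685458 + 1·283926 = 1654842
t_16 = 2·1654842 + 1·685458 = 3995142
t_17 = 2·3995142 + 1·1654842 = 9645126
t_18 = 2·9645126 + 1·3995142 = 23285394

23285394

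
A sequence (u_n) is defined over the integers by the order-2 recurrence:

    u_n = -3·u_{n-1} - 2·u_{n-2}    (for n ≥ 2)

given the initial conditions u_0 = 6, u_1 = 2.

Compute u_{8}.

u_2 = -3·2 + -2·6 = -18
u_3 = -3·-18 + -2·2 = 50
u_4 = -3·50 + -2·-18 = -114
u_5 = -3·-114 + -2·50 = 242
u_6 = -3·242 + -2·-114 = -498
u_7 = -3·-498 + -2·242 = 1010
u_8 = -3·1010 + -2·-498 = -2034

-2034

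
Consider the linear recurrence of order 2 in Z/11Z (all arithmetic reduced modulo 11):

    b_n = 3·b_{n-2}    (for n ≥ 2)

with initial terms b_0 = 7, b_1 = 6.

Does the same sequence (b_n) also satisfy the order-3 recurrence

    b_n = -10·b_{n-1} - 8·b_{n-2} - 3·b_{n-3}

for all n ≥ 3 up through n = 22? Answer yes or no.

yes

Terms b_0..b_22: 7, 6, 10, 7, 8, 10, 2, 8, 6, 2, 7, 6, 10, 7, 8, 10, 2, 8, 6, 2, 7, 6, 10
n=3: candidate gives 7, actual b_3 = 7 ✓
n=4: candidate gives 8, actual b_4 = 8 ✓
n=5: candidate gives 10, actual b_5 = 10 ✓
n=6: candidate gives 2, actual b_6 = 2 ✓
n=7: candidate gives 8, actual b_7 = 8 ✓
n=8: candidate gives 6, actual b_8 = 6 ✓
n=9: candidate gives 2, actual b_9 = 2 ✓
n=10: candidate gives 7, actual b_10 = 7 ✓
n=11: candidate gives 6, actual b_11 = 6 ✓
n=12: candidate gives 10, actual b_12 = 10 ✓
n=13: candidate gives 7, actual b_13 = 7 ✓
n=14: candidate gives 8, actual b_14 = 8 ✓
n=15: candidate gives 10, actual b_15 = 10 ✓
n=16: candidate gives 2, actual b_16 = 2 ✓
n=17: candidate gives 8, actual b_17 = 8 ✓
n=18: candidate gives 6, actual b_18 = 6 ✓
n=19: candidate gives 2, actual b_19 = 2 ✓
n=20: candidate gives 7, actual b_20 = 7 ✓
n=21: candidate gives 6, actual b_21 = 6 ✓
n=22: candidate gives 10, actual b_22 = 10 ✓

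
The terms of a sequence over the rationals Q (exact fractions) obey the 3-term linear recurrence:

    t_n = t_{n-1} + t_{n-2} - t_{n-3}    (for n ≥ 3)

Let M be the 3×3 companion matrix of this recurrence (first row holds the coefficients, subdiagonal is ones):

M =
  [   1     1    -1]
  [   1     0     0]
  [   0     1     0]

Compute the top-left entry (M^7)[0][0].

4

(M^7)[0][0] is the top entry after applying M 7 times to the unit state (1, 0, 0). Equivalently it is h_{9} for the auxiliary sequence (h_n) obeying the same recurrence with h_2 = 1 and h_i = 0 for 0 ≤ i < 2:
h_3 = 1·1 + 1·0 + -1·0 = 1
h_4 = 1·1 + 1·1 + -1·0 = 2
h_5 = 1·2 + 1·1 + -1·1 = 2
h_6 = 1·2 + 1·2 + -1·1 = 3
h_7 = 1·3 + 1·2 + -1·2 = 3
h_8 = 1·3 + 1·3 + -1·2 = 4
h_9 = 1·4 + 1·3 + -1·3 = 4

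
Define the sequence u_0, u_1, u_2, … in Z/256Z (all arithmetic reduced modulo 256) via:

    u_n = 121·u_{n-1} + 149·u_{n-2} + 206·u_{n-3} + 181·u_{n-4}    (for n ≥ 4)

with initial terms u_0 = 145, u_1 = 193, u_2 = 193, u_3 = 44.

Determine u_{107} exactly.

115

u_4 = 121·44 + 149·193 + 206·193 + 181·145 = 244
u_5 = 121·244 + 149·44 + 206·193 + 181·193 = 179
u_6 = 121·179 + 149·244 + 206·44 + 181·193 = 124
u_7 = 121·124 + 149·179 + 206·244 + 181·44 = 63
u_8 = 121·63 + 149·124 + 206·179 + 181·244 = 129
u_9 = 121·129 + 149·63 + 206·124 + 181·179 = 251
Continuing the recurrence:
  u_10 = 22;  u_11 = 214;  u_12 = 35;  u_13 = 68;  u_14 = 69;  u_15 = 169
  u_16 = 129;  u_17 = 240;  u_18 = 76;  u_19 = 231;  u_20 = 192;  u_21 = 11
  u_22 = 145;  u_23 = 195;  u_24 = 42;  u_25 = 206;  u_26 = 63;  u_27 = 88
  u_28 = 185;  u_29 = 1;  u_30 = 129;  u_31 = 164;  u_32 = 52;  u_33 = 139
  u_34 = 36;  u_35 = 183;  u_36 = 17;  u_37 = 203;  u_38 = 142;  u_39 = 86
  u_40 = 171;  u_41 = 172;  u_42 = 109;  u_43 = 9;  u_44 = 1;  u_45 = 8
  u_46 = 172;  u_47 = 31;  u_48 = 232;  u_49 = 195;  u_50 = 193;  u_51 = 83
  u_52 = 130;  u_53 = 238;  u_54 = 103;  u_55 = 128;  u_56 = 225;  u_57 = 1
  u_58 = 65;  u_59 = 220;  u_60 = 180;  u_61 = 35;  u_62 = 76;  u_63 = 175
  u_64 = 97;  u_65 = 155;  u_66 = 70;  u_67 = 22;  u_68 = 115;  u_69 = 20
  u_70 = 149;  u_71 = 41;  u_72 = 129;  u_73 = 224;  u_74 = 76;  u_75 = 23
  u_76 = 144;  u_77 = 251;  u_78 = 177;  u_79 = 227;  u_80 = 26;  u_81 = 78
  u_82 = 207;  u_83 = 168;  u_84 = 9;  u_85 = 193;  u_86 = 1;  u_87 = 212
  u_88 = 116;  u_89 = 123;  u_90 = 244;  u_91 = 39;  u_92 = 113;  u_93 = 107
  u_94 = 62;  u_95 = 22;  u_96 = 123;  u_97 = 124;  u_98 = 189;  u_99 = 9
  u_100 = 1;  u_101 = 120;  u_102 = 44;  u_103 = 207;  u_104 = 184;  u_105 = 179
u_106 = 121·179 + 149·184 + 206·207 + 181·44 = 97
u_107 = 121·97 + 149·179 + 206·184 + 181·207 = 115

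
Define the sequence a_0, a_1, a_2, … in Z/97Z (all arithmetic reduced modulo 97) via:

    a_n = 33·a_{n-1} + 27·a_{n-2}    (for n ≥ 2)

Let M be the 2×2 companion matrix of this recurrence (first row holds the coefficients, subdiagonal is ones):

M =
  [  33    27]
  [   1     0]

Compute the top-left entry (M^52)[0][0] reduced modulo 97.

(M^52)[0][0] is the top entry after applying M 52 times to the unit state (1, 0). Equivalently it is h_{53} for the auxiliary sequence (h_n) obeying the same recurrence with h_1 = 1 and h_i = 0 for 0 ≤ i < 1:
h_2 = 33·1 + 27·0 = 33
h_3 = 33·33 + 27·1 = 49
h_4 = 33·49 + 27·33 = 83
h_5 = 33·83 + 27·49 = 85
h_6 = 33·85 + 27·83 = 2
h_7 = 33·2 + 27·85 = 33
h_8 = 33·33 + 27·2 = 76
h_9 = 33·76 + 27·33 = 4
h_10 = 33·4 + 27·76 = 50
h_11 = 33·50 + 27·4 = 12
h_12 = 33·12 + 27·50 = 0
h_13 = 33·0 + 27·12 = 33
h_14 = 33·33 + 27·0 = 22
h_15 = 33·22 + 27·33 = 65
h_16 = 33·65 + 27·22 = 23
h_17 = 33·23 + 27·65 = 89
h_18 = 33·89 + 27·23 = 66
h_19 = 33·66 + 27·89 = 22
h_20 = 33·22 + 27·66 = 83
h_21 = 33·83 + 27·22 = 35
h_22 = 33·35 + 27·83 = 1
h_23 = 33·1 + 27·35 = 8
h_24 = 33·8 + 27·1 = 0
h_25 = 33·0 + 27·8 = 22
h_26 = 33·22 + 27·0 = 47
h_27 = 33·47 + 27·22 = 11
h_28 = 33·11 + 27·47 = 80
h_29 = 33·80 + 27·11 = 27
h_30 = 33·27 + 27·80 = 44
h_31 = 33·44 + 27·27 = 47
h_32 = 33·47 + 27·44 = 23
h_33 = 33·23 + 27·47 = 88
h_34 = 33·88 + 27·23 = 33
h_35 = 33·33 + 27·88 = 70
h_36 = 33·70 + 27·33 = 0
h_37 = 33·0 + 27·70 = 47
h_38 = 33·47 + 27·0 = 96
h_39 = 33·96 + 27·47 = 72
h_40 = 33·72 + 27·96 = 21
h_41 = 33·21 + 27·72 = 18
h_42 = 33·18 + 27·21 = 94
h_43 = 33·94 + 27·18 = 96
h_44 = 33·96 + 27·94 = 80
h_45 = 33·80 + 27·96 = 91
h_46 = 33·91 + 27·80 = 22
h_47 = 33·22 + 27·91 = 79
h_48 = 33·79 + 27·22 = 0
h_49 = 33·0 + 27·79 = 96
h_50 = 33·96 + 27·0 = 64
h_51 = 33·64 + 27·96 = 48
h_52 = 33·48 + 27·64 = 14
h_53 = 33·14 + 27·48 = 12

12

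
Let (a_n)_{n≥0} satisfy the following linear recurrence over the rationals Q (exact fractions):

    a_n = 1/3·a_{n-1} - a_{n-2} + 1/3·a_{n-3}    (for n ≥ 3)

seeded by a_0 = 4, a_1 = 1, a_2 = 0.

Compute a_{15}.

318865/1594323

a_3 = 1/3·0 + -1·1 + 1/3·4 = 1/3
a_4 = 1/3·1/3 + -1·0 + 1/3·1 = 4/9
a_5 = 1/3·4/9 + -1·1/3 + 1/3·0 = -5/27
a_6 = 1/3·-5/27 + -1·4/9 + 1/3·1/3 = -32/81
a_7 = 1/3·-32/81 + -1·-5/27 + 1/3·4/9 = 49/243
a_8 = 1/3·49/243 + -1·-32/81 + 1/3·-5/27 = 292/729
a_9 = 1/3·292/729 + -1·49/243 + 1/3·-32/81 = -437/2187
a_10 = 1/3·-437/2187 + -1·292/729 + 1/3·49/243 = -2624/6561
a_11 = 1/3·-2624/6561 + -1·-437/2187 + 1/3·292/729 = 3937/19683
a_12 = 1/3·3937/19683 + -1·-2624/6561 + 1/3·-437/2187 = 23620/59049
a_13 = 1/3·23620/59049 + -1·3937/19683 + 1/3·-2624/6561 = -35429/177147
a_14 = 1/3·-35429/177147 + -1·23620/59049 + 1/3·3937/19683 = -212576/531441
a_15 = 1/3·-212576/531441 + -1·-35429/177147 + 1/3·23620/59049 = 318865/1594323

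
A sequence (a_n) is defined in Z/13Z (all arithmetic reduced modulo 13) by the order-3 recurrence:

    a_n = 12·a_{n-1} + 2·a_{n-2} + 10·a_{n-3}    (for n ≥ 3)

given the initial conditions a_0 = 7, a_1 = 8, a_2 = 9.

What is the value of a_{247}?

1

a_3 = 12·9 + 2·8 + 10·7 = 12
a_4 = 12·12 + 2·9 + 10·8 = 8
a_5 = 12·8 + 2·12 + 10·9 = 2
a_6 = 12·2 + 2·8 + 10·12 = 4
a_7 = 12·4 + 2·2 + 10·8 = 2
a_8 = 12·2 + 2·4 + 10·2 = 0
Continuing the recurrence:
  a_9 = 5;  a_10 = 2;  a_11 = 8;  a_12 = 7;  a_13 = 3;  a_14 = 0
  a_15 = 11;  a_16 = 6;  a_17 = 3;  a_18 = 2;  a_19 = 12;  a_20 = 9
  a_21 = 9;  a_22 = 12;  a_23 = 5;  a_24 = 5;  a_25 = 8;  a_26 = 0
  a_27 = 1;  a_28 = 1;  a_29 = 1;  a_30 = 11;  a_31 = 1;  a_32 = 5
  a_33 = 3;  a_34 = 4;  a_35 = 0;  a_36 = 12;  a_37 = 2;  a_38 = 9
  a_39 = 11;  a_40 = 1;  a_41 = 7;  a_42 = 1;  a_43 = 10;  a_44 = 10
  a_45 = 7;  a_46 = 9;  a_47 = 1;  a_48 = 9;  a_49 = 5;  a_50 = 10
  a_51 = 12;  a_52 = 6;  a_53 = 1;  a_54 = 1;  a_55 = 9;  a_56 = 3
  a_57 = 12;  a_58 = 6;  a_59 = 9;  a_60 = 6;  a_61 = 7;  a_62 = 4
  a_63 = 5;  a_64 = 8;  a_65 = 3;  a_66 = 11;  a_67 = 10;  a_68 = 3
  a_69 = 10;  a_70 = 5;  a_71 = 6;  a_72 = 0;  a_73 = 10;  a_74 = 11
  a_75 = 9;  a_76 = 9;  a_77 = 2;  a_78 = 2;  a_79 = 1;  a_80 = 10
  a_81 = 12;  a_82 = 5;  a_83 = 2;  a_84 = 11;  a_85 = 4;  a_86 = 12
  a_87 = 2;  a_88 = 10;  a_89 = 10;  a_90 = 4;  a_91 = 12;  a_92 = 5
  a_93 = 7;  a_94 = 6;  a_95 = 6;  a_96 = 11;  a_97 = 9;  a_98 = 8
  a_99 = 3;  a_100 = 12;  a_101 = 9;  a_102 = 6;  a_103 = 2;  a_104 = 9
  a_105 = 3;  a_106 = 9;  a_107 = 9;  a_108 = 0;  a_109 = 4;  a_110 = 8
  a_111 = 0;  a_112 = 4;  a_113 = 11;  a_114 = 10;  a_115 = 0;  a_116 = 0
  a_117 = 9;  a_118 = 4;  a_119 = 1;  a_120 = 6;  a_121 = 10;  a_122 = 12
  a_123 = 3;  a_124 = 4;  a_125 = 5;  a_126 = 7;  a_127 = 4;  a_128 = 8
  a_129 = 5;  a_130 = 12;  a_131 = 0;  a_132 = 9;  a_133 = 7;  a_134 = 11
  a_135 = 2;  a_136 = 12;  a_137 = 11;  a_138 = 7;  a_139 = 5;  a_140 = 2
  a_141 = 0;  a_142 = 2;  a_143 = 5;  a_144 = 12;  a_145 = 5;  a_146 = 4
  a_147 = 9;  a_148 = 10;  a_149 = 9;  a_150 = 10;  a_151 = 4;  a_152 = 2
  a_153 = 2;  a_154 = 3;  a_155 = 8;  a_156 = 5;  a_157 = 2;  a_158 = 10
  a_159 = 5;  a_160 = 9;  a_161 = 10;  a_162 = 6;  a_163 = 0;  a_164 = 8
  a_165 = 0;  a_166 = 3;  a_167 = 12;  a_168 = 7;  a_169 = 8;  a_170 = 9
  a_171 = 12;  a_172 = 8;  a_173 = 2;  a_174 = 4;  a_175 = 2;  a_176 = 0
  a_177 = 5;  a_178 = 2;  a_179 = 8;  a_180 = 7;  a_181 = 3;  a_182 = 0
  a_183 = 11;  a_184 = 6;  a_185 = 3;  a_186 = 2;  a_187 = 12;  a_188 = 9
  a_189 = 9;  a_190 = 12;  a_191 = 5;  a_192 = 5;  a_193 = 8;  a_194 = 0
  a_195 = 1;  a_196 = 1;  a_197 = 1;  a_198 = 11;  a_199 = 1;  a_200 = 5
  a_201 = 3;  a_202 = 4;  a_203 = 0;  a_204 = 12;  a_205 = 2;  a_206 = 9
  a_207 = 11;  a_208 = 1;  a_209 = 7;  a_210 = 1;  a_211 = 10;  a_212 = 10
  a_213 = 7;  a_214 = 9;  a_215 = 1;  a_216 = 9;  a_217 = 5;  a_218 = 10
  a_219 = 12;  a_220 = 6;  a_221 = 1;  a_222 = 1;  a_223 = 9;  a_224 = 3
  a_225 = 12;  a_226 = 6;  a_227 = 9;  a_228 = 6;  a_229 = 7;  a_230 = 4
  a_231 = 5;  a_232 = 8;  a_233 = 3;  a_234 = 11;  a_235 = 10;  a_236 = 3
  a_237 = 10;  a_238 = 5;  a_239 = 6;  a_240 = 0;  a_241 = 10;  a_242 = 11
  a_243 = 9;  a_244 = 9;  a_245 = 2
a_246 = 12·2 + 2·9 + 10·9 = 2
a_247 = 12·2 + 2·2 + 10·9 = 1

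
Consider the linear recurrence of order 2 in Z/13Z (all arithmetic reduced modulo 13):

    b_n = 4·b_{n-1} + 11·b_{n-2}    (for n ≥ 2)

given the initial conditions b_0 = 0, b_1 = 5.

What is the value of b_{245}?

b_2 = 4·5 + 11·0 = 7
b_3 = 4·7 + 11·5 = 5
b_4 = 4·5 + 11·7 = 6
b_5 = 4·6 + 11·5 = 1
b_6 = 4·1 + 11·6 = 5
b_7 = 4·5 + 11·1 = 5
Continuing the recurrence:
  b_8 = 10;  b_9 = 4;  b_10 = 9;  b_11 = 2;  b_12 = 3;  b_13 = 8
  b_14 = 0;  b_15 = 10;  b_16 = 1;  b_17 = 10;  b_18 = 12;  b_19 = 2
  b_20 = 10;  b_21 = 10;  b_22 = 7;  b_23 = 8;  b_24 = 5;  b_25 = 4
  b_26 = 6;  b_27 = 3;  b_28 = 0;  b_29 = 7;  b_30 = 2;  b_31 = 7
  b_32 = 11;  b_33 = 4;  b_34 = 7;  b_35 = 7;  b_36 = 1;  b_37 = 3
  b_38 = 10;  b_39 = 8;  b_40 = 12;  b_41 = 6;  b_42 = 0;  b_43 = 1
  b_44 = 4;  b_45 = 1;  b_46 = 9;  b_47 = 8;  b_48 = 1;  b_49 = 1
  b_50 = 2;  b_51 = 6;  b_52 = 7;  b_53 = 3;  b_54 = 11;  b_55 = 12
  b_56 = 0;  b_57 = 2;  b_58 = 8;  b_59 = 2;  b_60 = 5;  b_61 = 3
  b_62 = 2;  b_63 = 2;  b_64 = 4;  b_65 = 12;  b_66 = 1;  b_67 = 6
  b_68 = 9;  b_69 = 11;  b_70 = 0;  b_71 = 4;  b_72 = 3;  b_73 = 4
  b_74 = 10;  b_75 = 6;  b_76 = 4;  b_77 = 4;  b_78 = 8;  b_79 = 11
  b_80 = 2;  b_81 = 12;  b_82 = 5;  b_83 = 9;  b_84 = 0;  b_85 = 8
  b_86 = 6;  b_87 = 8;  b_88 = 7;  b_89 = 12;  b_90 = 8;  b_91 = 8
  b_92 = 3;  b_93 = 9;  b_94 = 4;  b_95 = 11;  b_96 = 10;  b_97 = 5
  b_98 = 0;  b_99 = 3;  b_100 = 12;  b_101 = 3;  b_102 = 1;  b_103 = 11
  b_104 = 3;  b_105 = 3;  b_106 = 6;  b_107 = 5;  b_108 = 8;  b_109 = 9
  b_110 = 7;  b_111 = 10;  b_112 = 0;  b_113 = 6;  b_114 = 11;  b_115 = 6
  b_116 = 2;  b_117 = 9;  b_118 = 6;  b_119 = 6;  b_120 = 12;  b_121 = 10
  b_122 = 3;  b_123 = 5;  b_124 = 1;  b_125 = 7;  b_126 = 0;  b_127 = 12
  b_128 = 9;  b_129 = 12;  b_130 = 4;  b_131 = 5;  b_132 = 12;  b_133 = 12
  b_134 = 11;  b_135 = 7;  b_136 = 6;  b_137 = 10;  b_138 = 2;  b_139 = 1
  b_140 = 0;  b_141 = 11;  b_142 = 5;  b_143 = 11;  b_144 = 8;  b_145 = 10
  b_146 = 11;  b_147 = 11;  b_148 = 9;  b_149 = 1;  b_150 = 12;  b_151 = 7
  b_152 = 4;  b_153 = 2;  b_154 = 0;  b_155 = 9;  b_156 = 10;  b_157 = 9
  b_158 = 3;  b_159 = 7;  b_160 = 9;  b_161 = 9;  b_162 = 5;  b_163 = 2
  b_164 = 11;  b_165 = 1;  b_166 = 8;  b_167 = 4;  b_168 = 0;  b_169 = 5
  b_170 = 7;  b_171 = 5;  b_172 = 6;  b_173 = 1;  b_174 = 5;  b_175 = 5
  b_176 = 10;  b_177 = 4;  b_178 = 9;  b_179 = 2;  b_180 = 3;  b_181 = 8
  b_182 = 0;  b_183 = 10;  b_184 = 1;  b_185 = 10;  b_186 = 12;  b_187 = 2
  b_188 = 10;  b_189 = 10;  b_190 = 7;  b_191 = 8;  b_192 = 5;  b_193 = 4
  b_194 = 6;  b_195 = 3;  b_196 = 0;  b_197 = 7;  b_198 = 2;  b_199 = 7
  b_200 = 11;  b_201 = 4;  b_202 = 7;  b_203 = 7;  b_204 = 1;  b_205 = 3
  b_206 = 10;  b_207 = 8;  b_208 = 12;  b_209 = 6;  b_210 = 0;  b_211 = 1
  b_212 = 4;  b_213 = 1;  b_214 = 9;  b_215 = 8;  b_216 = 1;  b_217 = 1
  b_218 = 2;  b_219 = 6;  b_220 = 7;  b_221 = 3;  b_222 = 11;  b_223 = 12
  b_224 = 0;  b_225 = 2;  b_226 = 8;  b_227 = 2;  b_228 = 5;  b_229 = 3
  b_230 = 2;  b_231 = 2;  b_232 = 4;  b_233 = 12;  b_234 = 1;  b_235 = 6
  b_236 = 9;  b_237 = 11;  b_238 = 0;  b_239 = 4;  b_240 = 3;  b_241 = 4
  b_242 = 10;  b_243 = 6
b_244 = 4·6 + 11·10 = 4
b_245 = 4·4 + 11·6 = 4

4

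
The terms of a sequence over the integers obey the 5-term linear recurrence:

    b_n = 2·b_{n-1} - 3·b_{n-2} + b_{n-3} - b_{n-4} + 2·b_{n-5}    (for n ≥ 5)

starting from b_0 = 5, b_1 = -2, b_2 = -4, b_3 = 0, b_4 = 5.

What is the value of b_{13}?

13

b_5 = 2·5 + -3·0 + 1·-4 + -1·-2 + 2·5 = 18
b_6 = 2·18 + -3·5 + 1·0 + -1·-4 + 2·-2 = 21
b_7 = 2·21 + -3·18 + 1·5 + -1·0 + 2·-4 = -15
b_8 = 2·-15 + -3·21 + 1·18 + -1·5 + 2·0 = -80
b_9 = 2·-80 + -3·-15 + 1·21 + -1·18 + 2·5 = -102
b_10 = 2·-102 + -3·-80 + 1·-15 + -1·21 + 2·18 = 36
b_11 = 2·36 + -3·-102 + 1·-80 + -1·-15 + 2·21 = 355
b_12 = 2·355 + -3·36 + 1·-102 + -1·-80 + 2·-15 = 550
b_13 = 2·550 + -3·355 + 1·36 + -1·-102 + 2·-80 = 13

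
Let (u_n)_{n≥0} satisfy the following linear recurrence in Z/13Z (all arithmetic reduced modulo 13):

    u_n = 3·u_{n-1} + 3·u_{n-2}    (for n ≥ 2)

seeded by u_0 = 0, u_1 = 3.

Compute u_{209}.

12

u_2 = 3·3 + 3·0 = 9
u_3 = 3·9 + 3·3 = 10
u_4 = 3·10 + 3·9 = 5
u_5 = 3·5 + 3·10 = 6
u_6 = 3·6 + 3·5 = 7
u_7 = 3·7 + 3·6 = 0
u_8 = 3·0 + 3·7 = 8
u_9 = 3·8 + 3·0 = 11
u_10 = 3·11 + 3·8 = 5
u_11 = 3·5 + 3·11 = 9
u_12 = 3·9 + 3·5 = 3
u_13 = 3·3 + 3·9 = 10
u_14 = 3·10 + 3·3 = 0
u_15 = 3·0 + 3·10 = 4
u_16 = 3·4 + 3·0 = 12
u_17 = 3·12 + 3·4 = 9
u_18 = 3·9 + 3·12 = 11
u_19 = 3·11 + 3·9 = 8
u_20 = 3·8 + 3·11 = 5
u_21 = 3·5 + 3·8 = 0
u_22 = 3·0 + 3·5 = 2
u_23 = 3·2 + 3·0 = 6
u_24 = 3·6 + 3·2 = 11
u_25 = 3·11 + 3·6 = 12
u_26 = 3·12 + 3·11 = 4
u_27 = 3·4 + 3·12 = 9
u_28 = 3·9 + 3·4 = 0
u_29 = 3·0 + 3·9 = 1
u_30 = 3·1 + 3·0 = 3
u_31 = 3·3 + 3·1 = 12
u_32 = 3·12 + 3·3 = 6
u_33 = 3·6 + 3·12 = 2
u_34 = 3·2 + 3·6 = 11
u_35 = 3·11 + 3·2 = 0
u_36 = 3·0 + 3·11 = 7
u_37 = 3·7 + 3·0 = 8
u_38 = 3·8 + 3·7 = 6
u_39 = 3·6 + 3·8 = 3
u_40 = 3·3 + 3·6 = 1
u_41 = 3·1 + 3·3 = 12
u_42 = 3·12 + 3·1 = 0
u_43 = 3·0 + 3·12 = 10
u_44 = 3·10 + 3·0 = 4
u_45 = 3·4 + 3·10 = 3
u_46 = 3·3 + 3·4 = 8
u_47 = 3·8 + 3·3 = 7
u_48 = 3·7 + 3·8 = 6
u_49 = 3·6 + 3·7 = 0
u_50 = 3·0 + 3·6 = 5
u_51 = 3·5 + 3·0 = 2
u_52 = 3·2 + 3·5 = 8
u_53 = 3·8 + 3·2 = 4
u_54 = 3·4 + 3·8 = 10
u_55 = 3·10 + 3·4 = 3
u_56 = 3·3 + 3·10 = 0
u_57 = 3·0 + 3·3 = 9
u_58 = 3·9 + 3·0 = 1
u_59 = 3·1 + 3·9 = 4
u_60 = 3·4 + 3·1 = 2
u_61 = 3·2 + 3·4 = 5
u_62 = 3·5 + 3·2 = 8
u_63 = 3·8 + 3·5 = 0
u_64 = 3·0 + 3·8 = 11
u_65 = 3·11 + 3·0 = 7
u_66 = 3·7 + 3·11 = 2
u_67 = 3·2 + 3·7 = 1
u_68 = 3·1 + 3·2 = 9
u_69 = 3·9 + 3·1 = 4
u_70 = 3·4 + 3·9 = 0
u_71 = 3·0 + 3·4 = 12
u_72 = 3·12 + 3·0 = 10
u_73 = 3·10 + 3·12 = 1
u_74 = 3·1 + 3·10 = 7
u_75 = 3·7 + 3·1 = 11
u_76 = 3·11 + 3·7 = 2
u_77 = 3·2 + 3·11 = 0
u_78 = 3·0 + 3·2 = 6
u_79 = 3·6 + 3·0 = 5
u_80 = 3·5 + 3·6 = 7
u_81 = 3·7 + 3·5 = 10
u_82 = 3·10 + 3·7 = 12
u_83 = 3·12 + 3·10 = 1
u_84 = 3·1 + 3·12 = 0
u_85 = 3·0 + 3·1 = 3
(u_84, u_85) = (0, 3) = (u_0, u_1), so the sequence has period 84.
209 ≡ 41 (mod 84), hence u_209 = u_41 = 12.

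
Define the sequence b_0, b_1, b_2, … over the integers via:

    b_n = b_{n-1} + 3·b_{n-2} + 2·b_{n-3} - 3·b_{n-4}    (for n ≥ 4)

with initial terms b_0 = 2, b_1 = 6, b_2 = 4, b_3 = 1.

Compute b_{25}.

b_4 = 1·1 + 3·4 + 2·6 + -3·2 = 19
b_5 = 1·19 + 3·1 + 2·4 + -3·6 = 12
b_6 = 1·12 + 3·19 + 2·1 + -3·4 = 59
b_7 = 1·59 + 3·12 + 2·19 + -3·1 = 130
b_8 = 1·130 + 3·59 + 2·12 + -3·19 = 274
b_9 = 1·274 + 3·130 + 2·59 + -3·12 = 746
b_10 = 1·746 + 3·274 + 2·130 + -3·59 = 1651
b_11 = 1·1651 + 3·746 + 2·274 + -3·130 = 4047
b_12 = 1·4047 + 3·1651 + 2·746 + -3·274 = 9670
b_13 = 1·9670 + 3·4047 + 2·1651 + -3·746 = 22875
b_14 = 1·22875 + 3·9670 + 2·4047 + -3·1651 = 55026
b_15 = 1·55026 + 3·22875 + 2·9670 + -3·4047 = 130850
b_16 = 1·130850 + 3·55026 + 2·22875 + -3·9670 = 312668
b_17 = 1·312668 + 3·130850 + 2·55026 + -3·22875 = 746645
b_18 = 1·746645 + 3·312668 + 2·130850 + -3·55026 = 1781271
b_19 = 1·1781271 + 3·746645 + 2·312668 + -3·130850 = 4253992
b_20 = 1·4253992 + 3·1781271 + 2·746645 + -3·312668 = 10153091
b_21 = 1·10153091 + 3·4253992 + 2·1781271 + -3·746645 = 24237674
b_22 = 1·24237674 + 3·10153091 + 2·4253992 + -3·1781271 = 57861118
b_23 = 1·57861118 + 3·24237674 + 2·10153091 + -3·4253992 = 138118346
b_24 = 1·138118346 + 3·57861118 + 2·24237674 + -3·10153091 = 329717775
b_25 = 1·329717775 + 3·138118346 + 2·57861118 + -3·24237674 = 787082027

787082027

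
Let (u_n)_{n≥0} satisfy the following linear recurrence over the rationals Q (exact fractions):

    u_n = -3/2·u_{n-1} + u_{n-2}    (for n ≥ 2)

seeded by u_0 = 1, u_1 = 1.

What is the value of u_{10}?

-104857/512

u_2 = -3/2·1 + 1·1 = -1/2
u_3 = -3/2·-1/2 + 1·1 = 7/4
u_4 = -3/2·7/4 + 1·-1/2 = -25/8
u_5 = -3/2·-25/8 + 1·7/4 = 103/16
u_6 = -3/2·103/16 + 1·-25/8 = -409/32
u_7 = -3/2·-409/32 + 1·103/16 = 1639/64
u_8 = -3/2·1639/64 + 1·-409/32 = -6553/128
u_9 = -3/2·-6553/128 + 1·1639/64 = 26215/256
u_10 = -3/2·26215/256 + 1·-6553/128 = -104857/512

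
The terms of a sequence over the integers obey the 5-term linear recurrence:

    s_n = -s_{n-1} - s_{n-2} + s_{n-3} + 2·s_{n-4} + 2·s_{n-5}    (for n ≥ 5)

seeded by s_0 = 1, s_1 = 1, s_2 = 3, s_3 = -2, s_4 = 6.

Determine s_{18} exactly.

s_5 = -1·6 + -1·-2 + 1·3 + 2·1 + 2·1 = 3
s_6 = -1·3 + -1·6 + 1·-2 + 2·3 + 2·1 = -3
s_7 = -1·-3 + -1·3 + 1·6 + 2·-2 + 2·3 = 8
s_8 = -1·8 + -1·-3 + 1·3 + 2·6 + 2·-2 = 6
s_9 = -1·6 + -1·8 + 1·-3 + 2·3 + 2·6 = 1
s_10 = -1·1 + -1·6 + 1·8 + 2·-3 + 2·3 = 1
s_11 = -1·1 + -1·1 + 1·6 + 2·8 + 2·-3 = 14
s_12 = -1·14 + -1·1 + 1·1 + 2·6 + 2·8 = 14
s_13 = -1·14 + -1·14 + 1·1 + 2·1 + 2·6 = -13
s_14 = -1·-13 + -1·14 + 1·14 + 2·1 + 2·1 = 17
s_15 = -1·17 + -1·-13 + 1·14 + 2·14 + 2·1 = 40
s_16 = -1·40 + -1·17 + 1·-13 + 2·14 + 2·14 = -14
s_17 = -1·-14 + -1·40 + 1·17 + 2·-13 + 2·14 = -7
s_18 = -1·-7 + -1·-14 + 1·40 + 2·17 + 2·-13 = 69

69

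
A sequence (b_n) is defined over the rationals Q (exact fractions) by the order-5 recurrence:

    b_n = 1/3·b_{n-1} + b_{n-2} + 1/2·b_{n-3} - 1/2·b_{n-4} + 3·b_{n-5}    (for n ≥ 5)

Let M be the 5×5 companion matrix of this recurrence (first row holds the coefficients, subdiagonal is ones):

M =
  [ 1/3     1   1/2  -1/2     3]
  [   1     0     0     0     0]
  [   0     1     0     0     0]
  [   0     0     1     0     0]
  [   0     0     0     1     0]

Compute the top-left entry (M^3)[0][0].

65/54

(M^3)[0][0] is the top entry after applying M 3 times to the unit state (1, 0, 0, 0, 0). Equivalently it is h_{7} for the auxiliary sequence (h_n) obeying the same recurrence with h_4 = 1 and h_i = 0 for 0 ≤ i < 4:
h_5 = 1/3·1 + 1·0 + 1/2·0 + -1/2·0 + 3·0 = 1/3
h_6 = 1/3·1/3 + 1·1 + 1/2·0 + -1/2·0 + 3·0 = 10/9
h_7 = 1/3·10/9 + 1·1/3 + 1/2·1 + -1/2·0 + 3·0 = 65/54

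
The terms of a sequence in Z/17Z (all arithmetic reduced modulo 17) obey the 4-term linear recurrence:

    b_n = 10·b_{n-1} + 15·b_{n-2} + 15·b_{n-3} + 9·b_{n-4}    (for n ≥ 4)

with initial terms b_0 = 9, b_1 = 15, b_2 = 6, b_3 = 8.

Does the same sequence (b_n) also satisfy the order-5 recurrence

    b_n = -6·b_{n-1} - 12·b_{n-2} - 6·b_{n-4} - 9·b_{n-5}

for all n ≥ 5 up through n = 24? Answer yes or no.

yes

Terms b_0..b_24: 9, 15, 6, 8, 0, 5, 3, 7, 3, 4, 13, 9, 15, 6, 10, 3, 14, 15, 2, 6, 16, 7, 10, 6, 0
n=5: candidate gives 5, actual b_5 = 5 ✓
n=6: candidate gives 3, actual b_6 = 3 ✓
n=7: candidate gives 7, actual b_7 = 7 ✓
n=8: candidate gives 3, actual b_8 = 3 ✓
n=9: candidate gives 4, actual b_9 = 4 ✓
n=10: candidate gives 13, actual b_10 = 13 ✓
n=11: candidate gives 9, actual b_11 = 9 ✓
n=12: candidate gives 15, actual b_12 = 15 ✓
n=13: candidate gives 6, actual b_13 = 6 ✓
n=14: candidate gives 10, actual b_14 = 10 ✓
n=15: candidate gives 3, actual b_15 = 3 ✓
n=16: candidate gives 14, actual b_16 = 14 ✓
n=17: candidate gives 15, actual b_17 = 15 ✓
n=18: candidate gives 2, actual b_18 = 2 ✓
n=19: candidate gives 6, actual b_19 = 6 ✓
n=20: candidate gives 16, actual b_20 = 16 ✓
n=21: candidate gives 7, actual b_21 = 7 ✓
n=22: candidate gives 10, actual b_22 = 10 ✓
n=23: candidate gives 6, actual b_23 = 6 ✓
n=24: candidate gives 0, actual b_24 = 0 ✓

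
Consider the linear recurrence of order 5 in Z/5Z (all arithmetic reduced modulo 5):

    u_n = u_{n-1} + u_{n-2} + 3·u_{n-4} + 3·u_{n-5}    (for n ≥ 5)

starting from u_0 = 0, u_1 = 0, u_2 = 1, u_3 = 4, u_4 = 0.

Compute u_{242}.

0

u_5 = 1·0 + 1·4 + 0·1 + 3·0 + 3·0 = 4
u_6 = 1·4 + 1·0 + 0·4 + 3·1 + 3·0 = 2
u_7 = 1·2 + 1·4 + 0·0 + 3·4 + 3·1 = 1
u_8 = 1·1 + 1·2 + 0·4 + 3·0 + 3·4 = 0
u_9 = 1·0 + 1·1 + 0·2 + 3·4 + 3·0 = 3
u_10 = 1·3 + 1·0 + 0·1 + 3·2 + 3·4 = 1
Continuing the recurrence:
  u_11 = 3;  u_12 = 2;  u_13 = 4;  u_14 = 3;  u_15 = 4;  u_16 = 2
  u_17 = 4;  u_18 = 2;  u_19 = 2;  u_20 = 2;  u_21 = 2;  u_22 = 2
  u_23 = 1;  u_24 = 0;  u_25 = 3;  u_26 = 0;  u_27 = 2;  u_28 = 0
  u_29 = 1;  u_30 = 0;  u_31 = 2;  u_32 = 3;  u_33 = 3;  u_34 = 4
  u_35 = 3;  u_36 = 2;  u_37 = 3;  u_38 = 1;  u_39 = 0;  u_40 = 1
  u_41 = 1;  u_42 = 4;  u_43 = 3;  u_44 = 0;  u_45 = 4;  u_46 = 4
  u_47 = 4;  u_48 = 2;  u_49 = 3;  u_50 = 4;  u_51 = 1;  u_52 = 3
  u_53 = 4;  u_54 = 3;  u_55 = 2;  u_56 = 2;  u_57 = 0;  u_58 = 3
  u_59 = 3;  u_60 = 3;  u_61 = 2;  u_62 = 4;  u_63 = 4;  u_64 = 1
  u_65 = 0;  u_66 = 4;  u_67 = 3;  u_68 = 2;  u_69 = 3;  u_70 = 2
  u_71 = 1;  u_72 = 3;  u_73 = 4;  u_74 = 2;  u_75 = 0;  u_76 = 4
  u_77 = 0;  u_78 = 2;  u_79 = 3;  u_80 = 2;  u_81 = 2;  u_82 = 0
  u_83 = 2;  u_84 = 2;  u_85 = 1;  u_86 = 4;  u_87 = 1;  u_88 = 2
  u_89 = 2;  u_90 = 4;  u_91 = 1;  u_92 = 4;  u_93 = 2;  u_94 = 4
  u_95 = 1;  u_96 = 0;  u_97 = 4;  u_98 = 2;  u_99 = 1;  u_100 = 1
  u_101 = 4;  u_102 = 3;  u_103 = 1;  u_104 = 0;  u_105 = 1;  u_106 = 2
  u_107 = 0;  u_108 = 0;  u_109 = 3;  u_110 = 2;  u_111 = 1;  u_112 = 3
  u_113 = 3;  u_114 = 1;  u_115 = 3;  u_116 = 1;  u_117 = 2;  u_118 = 0
  u_119 = 4;  u_120 = 1;  u_121 = 4;  u_122 = 1;  u_123 = 2;  u_124 = 3
  u_125 = 0;  u_126 = 3;  u_127 = 2;  u_128 = 0;  u_129 = 1;  u_130 = 0
  u_131 = 1;  u_132 = 2;  u_133 = 1;  u_134 = 1;  u_135 = 0;  u_136 = 0
  u_137 = 4;  u_138 = 0;  u_139 = 2;  u_140 = 2;  u_141 = 1;  u_142 = 0
  u_143 = 2;  u_144 = 4;  u_145 = 0;  u_146 = 2;  u_147 = 3;  u_148 = 3
  u_149 = 3;  u_150 = 2;  u_151 = 0;  u_152 = 0;  u_153 = 3;  u_154 = 3
  u_155 = 2;  u_156 = 0;  u_157 = 1;  u_158 = 4;  u_159 = 0;  u_160 = 0
  u_161 = 3;  u_162 = 3;  u_163 = 3;  u_164 = 1;  u_165 = 3;  u_166 = 2
  u_167 = 3;  u_168 = 2;  u_169 = 2;  u_170 = 4;  u_171 = 1;  u_172 = 0
  u_173 = 3;  u_174 = 1;  u_175 = 4;  u_176 = 3;  u_177 = 1;  u_178 = 1
  u_179 = 2;  u_180 = 4;  u_181 = 3;  u_182 = 3;  u_183 = 0;  u_184 = 1
  u_185 = 2;  u_186 = 1;  u_187 = 2;  u_188 = 1;  u_189 = 2;  u_190 = 2
  u_191 = 3;  u_192 = 4;  u_193 = 1;  u_194 = 2;  u_195 = 3;  u_196 = 1
  u_197 = 4;  u_198 = 4;  u_199 = 3;  u_200 = 4;  u_201 = 2;  u_202 = 0
  u_203 = 3;  u_204 = 4;  u_205 = 0;  u_206 = 0;  u_207 = 4;  u_208 = 0
  u_209 = 1;  u_210 = 1;  u_211 = 4;  u_212 = 2;  u_213 = 4;  u_214 = 2
  u_215 = 1;  u_216 = 1;  u_217 = 0;  u_218 = 4;  u_219 = 3;  u_220 = 3
  u_221 = 4;  u_222 = 4;  u_223 = 4;  u_224 = 1;  u_225 = 1;  u_226 = 1
  u_227 = 1;  u_228 = 2;  u_229 = 4;  u_230 = 2;  u_231 = 2;  u_232 = 3
  u_233 = 3;  u_234 = 4;  u_235 = 4;  u_236 = 3;  u_237 = 0;  u_238 = 4
  u_239 = 3;  u_240 = 3
u_241 = 1·3 + 1·3 + 0·4 + 3·0 + 3·3 = 0
u_242 = 1·0 + 1·3 + 0·3 + 3·4 + 3·0 = 0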